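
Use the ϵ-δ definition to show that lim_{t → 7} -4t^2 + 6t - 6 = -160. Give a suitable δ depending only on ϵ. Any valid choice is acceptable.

Suppose ϵ > 0. We want δ > 0 such that 0 < |t − 7| < δ implies |(-4t^2 + 6t - 6) + 160| < ϵ.
(-4t^2 + 6t - 6) + 160 = -4t^2 + 6t + 154 = (t − 7)(-4t - 22).
So |(-4t^2 + 6t - 6) + 160| = |t − 7|·|-4t - 22|.
Assume first that |t − 7| < 2, so |t| < 9. Then |-4t - 22| ≤ 4·9 + 22 = 58.
Hence |(-4t^2 + 6t - 6) + 160| ≤ 58|t − 7| < ϵ provided |t − 7| < ϵ/58.
Take δ = min(2, ϵ/58). Then 0 < |t − 7| < δ gives both |t − 7| < 2 and |t − 7| < ϵ/58, so |(-4t^2 + 6t - 6) + 160| < ϵ.

δ = min(2, ϵ/58)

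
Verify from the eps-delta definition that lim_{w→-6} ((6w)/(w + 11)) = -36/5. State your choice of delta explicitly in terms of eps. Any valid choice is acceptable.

Fix eps > 0. We want delta > 0 with 0 < |w + 6| < delta ⇒ |(6w)/(w + 11) + 36/5| < eps.
Combining over a common denominator, (6w)/(w + 11) + 36/5 = [(6w)·5 − (-36)·(w + 11)] / [5·(w + 11)] = 66(w + 6) / (5(w + 11)).
So |(6w)/(w + 11) + 36/5| = 66|w + 6| / (5·|w + 11|).
Require delta ≤ 5/2, so |w + 11| ≥ |5| − |w + 6| > 5 − 5/2 = 5/2.
Hence |(6w)/(w + 11) + 36/5| < 66|w + 6|/(5·(5/2)) = (132/25)|w + 6|, which is < eps once |w + 6| < (25/132)eps.
Take delta = min(5/2, (25/132)eps). Then 0 < |w + 6| < delta forces both bounds, so |(6w)/(w + 11) + 36/5| < eps.

delta = min(5/2, (25/132)eps)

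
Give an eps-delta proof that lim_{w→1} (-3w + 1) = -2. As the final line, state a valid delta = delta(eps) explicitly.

delta = eps/3

Let eps > 0. We need delta > 0 so that 0 < |w − 1| < delta implies |(-3w + 1) + 2| < eps.
Since (-3w + 1) + 2 = -3(w − 1), we have |(-3w + 1) + 2| = 3|w − 1|.
So 3|w − 1| < eps exactly when |w − 1| < eps/3.
Choosing delta = eps/3 gives |(-3w + 1) + 2| = 3|w − 1| < eps whenever |w − 1| < delta.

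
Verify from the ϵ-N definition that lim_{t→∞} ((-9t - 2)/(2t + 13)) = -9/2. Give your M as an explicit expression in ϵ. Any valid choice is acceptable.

M = (113/4)/ϵ

Suppose ϵ > 0. We seek M > 0 such that t > M implies |(-9t - 2)/(2t + 13) + 9/2| < ϵ.
(-9t - 2)/(2t + 13) + 9/2 = (2(-9t - 2) − (-9)(2t + 13)) / (2(2t + 13)) = 113/(2(2t + 13)).
For t > 0 we have 2t + 13 > 2t, so |(-9t - 2)/(2t + 13) + 9/2| = 113/(2(2t + 13)) < 113/(2·2t) = (113/4)/t.
Thus |(-9t - 2)/(2t + 13) + 9/2| < ϵ whenever t > (113/4)/ϵ.
Take M = (113/4)/ϵ. If t > M then |(-9t - 2)/(2t + 13) + 9/2| < (113/4)/t < ϵ.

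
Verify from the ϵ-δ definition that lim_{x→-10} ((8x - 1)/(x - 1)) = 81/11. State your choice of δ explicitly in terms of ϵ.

Fix ϵ > 0. We want δ > 0 with 0 < |x + 10| < δ ⇒ |(8x - 1)/(x - 1) − (81/11)| < ϵ.
Combining over a common denominator, (8x - 1)/(x - 1) − (81/11) = [(8x - 1)·(-11) − (-81)·(x - 1)] / [(-11)·(x - 1)] = -7(x + 10) / ((-11)(x - 1)).
So |(8x - 1)/(x - 1) − (81/11)| = 7|x + 10| / (11·|x − 1|).
Restrict δ ≤ 11/2. Then |x + 10| < 11/2 gives |x − 1| = |(x + 10) + (-11)| ≥ 11 − 11/2 = 11/2.
Hence |(8x - 1)/(x - 1) − (81/11)| < 7|x + 10|/(11·(11/2)) = (14/121)|x + 10|, which is < ϵ once |x + 10| < (121/14)ϵ.
Take δ = min(11/2, (121/14)ϵ). Then 0 < |x + 10| < δ forces both bounds, so |(8x - 1)/(x - 1) − (81/11)| < ϵ.

δ = min(11/2, (121/14)ϵ)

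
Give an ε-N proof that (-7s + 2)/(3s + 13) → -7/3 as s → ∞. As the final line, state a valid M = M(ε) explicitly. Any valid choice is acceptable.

M = (97/9)/ε

Suppose ε > 0. We seek M > 0 such that s > M implies |(-7s + 2)/(3s + 13) + 7/3| < ε.
(-7s + 2)/(3s + 13) + 7/3 = (3(-7s + 2) − (-7)(3s + 13)) / (3(3s + 13)) = 97/(3(3s + 13)).
For s > 0 we have 3s + 13 > 3s, so |(-7s + 2)/(3s + 13) + 7/3| = 97/(3(3s + 13)) < 97/(3·3s) = (97/9)/s.
Thus |(-7s + 2)/(3s + 13) + 7/3| < ε whenever s > (97/9)/ε.
Take M = (97/9)/ε. If s > M then |(-7s + 2)/(3s + 13) + 7/3| < (97/9)/s < ε.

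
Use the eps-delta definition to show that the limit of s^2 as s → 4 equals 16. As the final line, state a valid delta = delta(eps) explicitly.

Fix eps > 0. We seek delta > 0 with 0 < |s − 4| < delta ⇒ |s^2 − 16| < eps.
Factor: s^2 − 16 = (s − 4)(s + 4), so |s^2 − 16| = |s − 4|·|s + 4|.
Impose delta ≤ 2 so that |s| < 6; then |s + 4| ≤ 10.
Hence |s^2 − 16| ≤ 10|s − 4|, which is < eps once |s − 4| < eps/10.
Take delta = min(2, eps/10). If 0 < |s − 4| < delta then both bounds hold and |s^2 − 16| ≤ 10|s − 4| < 10·(eps/10) = eps.

delta = min(2, eps/10)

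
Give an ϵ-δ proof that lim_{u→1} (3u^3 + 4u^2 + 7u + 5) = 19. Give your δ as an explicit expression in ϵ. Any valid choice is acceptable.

Fix ϵ > 0. We want δ > 0 such that 0 < |u − 1| < δ implies |(3u^3 + 4u^2 + 7u + 5) − 19| < ϵ.
(3u^3 + 4u^2 + 7u + 5) − 19 = 3u^3 + 4u^2 + 7u - 14 = (u − 1)(3u^2 + 7u + 14).
So |(3u^3 + 4u^2 + 7u + 5) − 19| = |u − 1|·|3u^2 + 7u + 14|.
Require δ ≤ 1. Then |u − 1| < 1 gives |u| < 2, and by the triangle inequality |3u^2 + 7u + 14| ≤ 3·2^2 + 7·2 + 14 = 40.
Hence |(3u^3 + 4u^2 + 7u + 5) − 19| ≤ 40|u − 1| < ϵ provided |u − 1| < ϵ/40.
Choosing δ = min(1, ϵ/40) ensures both conditions, hence |(3u^3 + 4u^2 + 7u + 5) − 19| < ϵ.

δ = min(1, ϵ/40)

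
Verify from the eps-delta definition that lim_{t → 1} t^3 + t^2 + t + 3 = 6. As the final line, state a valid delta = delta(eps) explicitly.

delta = min(1, eps/11)

Let eps > 0. We want delta > 0 such that 0 < |t − 1| < delta implies |(t^3 + t^2 + t + 3) − 6| < eps.
(t^3 + t^2 + t + 3) − 6 = t^3 + t^2 + t - 3 = (t − 1)(t^2 + 2t + 3).
So |(t^3 + t^2 + t + 3) − 6| = |t − 1|·|t^2 + 2t + 3|.
Require delta ≤ 1. Then |t − 1| < 1 gives |t| < 2, and by the triangle inequality |t^2 + 2t + 3| ≤ 2^2 + 2·2 + 3 = 11.
Hence |(t^3 + t^2 + t + 3) − 6| ≤ 11|t − 1| < eps provided |t − 1| < eps/11.
Take delta = min(1, eps/11). Then 0 < |t − 1| < delta gives both |t − 1| < 1 and |t − 1| < eps/11, so |(t^3 + t^2 + t + 3) − 6| < eps.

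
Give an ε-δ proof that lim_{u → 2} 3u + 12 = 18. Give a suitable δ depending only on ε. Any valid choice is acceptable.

Let ε > 0 be given. We need δ > 0 so that 0 < |u − 2| < δ implies |(3u + 12) − 18| < ε.
Since (3u + 12) − 18 = 3(u − 2), we have |(3u + 12) − 18| = 3|u − 2|.
Thus it suffices that |u − 2| < ε/3.
Choosing δ = ε/3 gives |(3u + 12) − 18| = 3|u − 2| < ε whenever |u − 2| < δ.

δ = ε/3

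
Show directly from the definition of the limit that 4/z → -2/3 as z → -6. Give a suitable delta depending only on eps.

Let eps > 0. We seek delta > 0 such that 0 < |z + 6| < delta implies |4/z + 2/3| < eps.
|4/z + 2/3| = 4·|-6 − z|/(6·|z|) = 4|z + 6|/(6|z|).
Require delta ≤ 3 so that |z| > 6 − 3 = 3, hence 6|z| > 18.
Then |4/z + 2/3| < 4|z + 6|/18, which is < eps when |z + 6| < (9/2)eps.
Take delta = min(3, (9/2)eps). Then 0 < |z + 6| < delta gives both |z + 6| < 3 and |z + 6| < (9/2)eps, so |4/z + 2/3| < eps.

delta = min(3, (9/2)eps)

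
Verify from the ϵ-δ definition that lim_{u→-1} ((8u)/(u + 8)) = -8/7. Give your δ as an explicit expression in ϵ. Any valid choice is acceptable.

Let ϵ > 0. We want δ > 0 with 0 < |u + 1| < δ ⇒ |(8u)/(u + 8) + 8/7| < ϵ.
Combining over a common denominator, (8u)/(u + 8) + 8/7 = [(8u)·7 − (-8)·(u + 8)] / [7·(u + 8)] = 64(u + 1) / (7(u + 8)).
So |(8u)/(u + 8) + 8/7| = 64|u + 1| / (7·|u + 8|).
Restrict δ ≤ 7/2. Then |u + 1| < 7/2 gives |u + 8| = |(u + 1) + 7| ≥ 7 − 7/2 = 7/2.
Hence |(8u)/(u + 8) + 8/7| < 64|u + 1|/(7·(7/2)) = (128/49)|u + 1|, which is < ϵ once |u + 1| < (49/128)ϵ.
Take δ = min(7/2, (49/128)ϵ). Then 0 < |u + 1| < δ forces both bounds, so |(8u)/(u + 8) + 8/7| < ϵ.

δ = min(7/2, (49/128)ϵ)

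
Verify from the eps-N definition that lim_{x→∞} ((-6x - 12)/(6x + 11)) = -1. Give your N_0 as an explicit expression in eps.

Let eps > 0 be given. We seek N_0 > 0 such that x > N_0 implies |(-6x - 12)/(6x + 11) + 1| < eps.
(-6x - 12)/(6x + 11) + 1 = (6(-6x - 12) − (-6)(6x + 11)) / (6(6x + 11)) = -6/(6(6x + 11)).
For x > 0 we have 6x + 11 > 6x, so |(-6x - 12)/(6x + 11) + 1| = 6/(6(6x + 11)) < 6/(6·6x) = (1/6)/x.
Thus |(-6x - 12)/(6x + 11) + 1| < eps whenever x > (1/6)/eps.
Take N_0 = (1/6)/eps. If x > N_0 then |(-6x - 12)/(6x + 11) + 1| < (1/6)/x < eps.

N_0 = (1/6)/eps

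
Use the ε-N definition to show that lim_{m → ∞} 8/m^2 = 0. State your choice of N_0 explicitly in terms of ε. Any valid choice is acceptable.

Let ε > 0. For m ≥ 1, |8/m^2 − 0| = 8/m^2.
8/m^2 < ε ⇔ m^2 > 8/ε ⇔ m > (8/ε)^{1/2}.
Take N_0 = (8/ε)^{1/2}. Then m > N_0 implies 8/m^2 < ε.

N_0 = (8/ε)^{1/2}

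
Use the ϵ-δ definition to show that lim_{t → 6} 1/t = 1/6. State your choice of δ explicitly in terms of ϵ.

Fix ϵ > 0. We seek δ > 0 such that 0 < |t − 6| < δ implies |1/t − (1/6)| < ϵ.
|1/t − (1/6)| = |6 − t|/(6·|t|) = |t − 6|/(6|t|).
Restrict δ ≤ 3. Then |t − 6| < 3 gives |t| > 3, so 6|t| > 18.
Then |1/t − (1/6)| < |t − 6|/18, which is < ϵ when |t − 6| < 18ϵ.
Take δ = min(3, 18ϵ). Then 0 < |t − 6| < δ gives both |t − 6| < 3 and |t − 6| < 18ϵ, so |1/t − (1/6)| < ϵ.

δ = min(3, 18ϵ)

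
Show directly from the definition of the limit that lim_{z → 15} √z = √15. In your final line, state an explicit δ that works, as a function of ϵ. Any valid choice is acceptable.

δ = min(15, √15·ϵ)

Fix ϵ > 0. We want δ > 0 such that 0 < |z − 15| < δ implies |√z − √15| < ϵ.
Multiplying by the conjugate, |√z − √15| = |z − 15|/(√z + √15).
Restrict δ ≤ 15 so that |z − 15| < 15 forces z > 0, and then √z + √15 > √15.
Hence |√z − √15| < |z − 15|/√15, which is < ϵ once |z − 15| < √15·ϵ.
Take δ = min(15, √15·ϵ). If 0 < |z − 15| < δ then z > 0 and |√z − √15| < |z − 15|/√15 < ϵ.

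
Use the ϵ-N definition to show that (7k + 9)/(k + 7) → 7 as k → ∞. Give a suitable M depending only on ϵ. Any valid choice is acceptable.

Fix ϵ > 0. For k ≥ 1, |(7k + 9)/(k + 7) − 7| = |-40|/((k + 7)) = 40/((k + 7)).
Since k + 7 ≥ k for k ≥ 1, this is ≤ 40/(k) = 40/k.
So |(7k + 9)/(k + 7) − 7| < ϵ whenever k > 40/ϵ.
Take M = 40/ϵ. If k > M then |(7k + 9)/(k + 7) − 7| ≤ 40/k < ϵ.

M = 40/ϵ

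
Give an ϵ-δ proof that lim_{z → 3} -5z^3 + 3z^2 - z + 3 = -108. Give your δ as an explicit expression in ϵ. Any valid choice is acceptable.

Suppose ϵ > 0. We want δ > 0 such that 0 < |z − 3| < δ implies |(-5z^3 + 3z^2 - z + 3) + 108| < ϵ.
(-5z^3 + 3z^2 - z + 3) + 108 = -5z^3 + 3z^2 - z + 111 = (z − 3)(-5z^2 - 12z - 37).
So |(-5z^3 + 3z^2 - z + 3) + 108| = |z − 3|·|-5z^2 - 12z - 37|.
Assume first that |z − 3| < 1, so |z| < 4. Then |-5z^2 - 12z - 37| ≤ 5·4^2 + 12·4 + 37 = 165.
Hence |(-5z^3 + 3z^2 - z + 3) + 108| ≤ 165|z − 3| < ϵ provided |z − 3| < ϵ/165.
Take δ = min(1, ϵ/165). Then 0 < |z − 3| < δ gives both |z − 3| < 1 and |z − 3| < ϵ/165, so |(-5z^3 + 3z^2 - z + 3) + 108| < ϵ.

δ = min(1, ϵ/165)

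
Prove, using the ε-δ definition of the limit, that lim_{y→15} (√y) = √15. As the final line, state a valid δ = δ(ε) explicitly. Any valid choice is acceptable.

Suppose ε > 0. We want δ > 0 such that 0 < |y − 15| < δ implies |√y − √15| < ε.
Multiplying by the conjugate, |√y − √15| = |y − 15|/(√y + √15).
Restrict δ ≤ 15 so that |y − 15| < 15 forces y > 0, and then √y + √15 > √15.
Hence |√y − √15| < |y − 15|/√15, which is < ε once |y − 15| < √15·ε.
Take δ = min(15, √15·ε). If 0 < |y − 15| < δ then y > 0 and |√y − √15| < |y − 15|/√15 < ε.

δ = min(15, √15·ε)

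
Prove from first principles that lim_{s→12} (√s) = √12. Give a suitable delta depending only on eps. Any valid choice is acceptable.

Fix eps > 0. We want delta > 0 such that 0 < |s − 12| < delta implies |√s − √12| < eps.
Multiplying by the conjugate, |√s − √12| = |s − 12|/(√s + √12).
Restrict delta ≤ 12 so that |s − 12| < 12 forces s > 0, and then √s + √12 > √12.
Hence |√s − √12| < |s − 12|/√12, which is < eps once |s − 12| < √12·eps.
Take delta = min(12, √12·eps). If 0 < |s − 12| < delta then s > 0 and |√s − √12| < |s − 12|/√12 < eps.

delta = min(12, √12·eps)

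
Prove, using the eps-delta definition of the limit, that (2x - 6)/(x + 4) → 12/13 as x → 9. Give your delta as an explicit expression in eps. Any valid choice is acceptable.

Let eps > 0 be given. We want delta > 0 with 0 < |x − 9| < delta ⇒ |(2x - 6)/(x + 4) − (12/13)| < eps.
Combining over a common denominator, (2x - 6)/(x + 4) − (12/13) = [(2x - 6)·13 − 12·(x + 4)] / [13·(x + 4)] = 14(x − 9) / (13(x + 4)).
So |(2x - 6)/(x + 4) − (12/13)| = 14|x − 9| / (13·|x + 4|).
Require delta ≤ 13/2, so |x + 4| ≥ |13| − |x − 9| > 13 − 13/2 = 13/2.
Hence |(2x - 6)/(x + 4) − (12/13)| < 14|x − 9|/(13·(13/2)) = (28/169)|x − 9|, which is < eps once |x − 9| < (169/28)eps.
Take delta = min(13/2, (169/28)eps). Then 0 < |x − 9| < delta forces both bounds, so |(2x - 6)/(x + 4) − (12/13)| < eps.

delta = min(13/2, (169/28)eps)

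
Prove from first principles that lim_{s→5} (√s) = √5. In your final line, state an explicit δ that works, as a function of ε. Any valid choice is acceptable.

Fix ε > 0. We want δ > 0 such that 0 < |s − 5| < δ implies |√s − √5| < ε.
Rationalise: √s − √5 = (s − 5)/(√s + √5), so |√s − √5| = |s − 5|/(√s + √5).
Restrict δ ≤ 5 so that |s − 5| < 5 forces s > 0, and then √s + √5 > √5.
Hence |√s − √5| < |s − 5|/√5, which is < ε once |s − 5| < √5·ε.
Take δ = min(5, √5·ε). If 0 < |s − 5| < δ then s > 0 and |√s − √5| < |s − 5|/√5 < ε.

δ = min(5, √5·ε)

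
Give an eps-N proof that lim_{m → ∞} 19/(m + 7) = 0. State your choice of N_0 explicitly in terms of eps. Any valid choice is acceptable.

Let eps > 0. For m ≥ 1, |19/(m + 7) − 0| = 19/(m + 7) ≤ 19/m.
We need 19/m < eps, i.e. m > 19/eps.
Take N_0 = 19/eps. If m > N_0 then |19/(m + 7)| ≤ 19/m < eps.

N_0 = 19/eps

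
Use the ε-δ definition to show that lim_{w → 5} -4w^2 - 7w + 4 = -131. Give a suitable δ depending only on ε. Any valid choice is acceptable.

Let ε > 0 be given. We want δ > 0 such that 0 < |w − 5| < δ implies |(-4w^2 - 7w + 4) + 131| < ε.
(-4w^2 - 7w + 4) + 131 = -4w^2 - 7w + 135 = (w − 5)(-4w - 27).
So |(-4w^2 - 7w + 4) + 131| = |w − 5|·|-4w - 27|.
Require δ ≤ 1. Then |w − 5| < 1 gives |w| < 6, and by the triangle inequality |-4w - 27| ≤ 4·6 + 27 = 51.
Hence |(-4w^2 - 7w + 4) + 131| ≤ 51|w − 5| < ε provided |w − 5| < ε/51.
Choosing δ = min(1, ε/51) ensures both conditions, hence |(-4w^2 - 7w + 4) + 131| < ε.

δ = min(1, ε/51)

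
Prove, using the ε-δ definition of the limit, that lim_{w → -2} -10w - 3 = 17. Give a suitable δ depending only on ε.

Let ε > 0 be given. We need δ > 0 so that 0 < |w + 2| < δ implies |(-10w - 3) − 17| < ε.
|(-10w - 3) − 17| = |-10w - 20| = 10|w + 2|.
So 10|w + 2| < ε exactly when |w + 2| < ε/10.
Take δ = ε/10. If 0 < |w + 2| < δ then |(-10w - 3) − 17| = 10|w + 2| < 10·(ε/10) = ε.

δ = ε/10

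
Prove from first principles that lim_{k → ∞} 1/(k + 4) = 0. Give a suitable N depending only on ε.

Let ε > 0. For k ≥ 1, |1/(k + 4) − 0| = 1/(k + 4) ≤ 1/k.
We need 1/k < ε, i.e. k > 1/ε.
Take N = 1/ε. If k > N then |1/(k + 4)| ≤ 1/k < ε.

N = 1/ε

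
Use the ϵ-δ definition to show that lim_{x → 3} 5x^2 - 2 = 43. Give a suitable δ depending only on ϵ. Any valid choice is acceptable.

δ = min(1, ϵ/35)

Suppose ϵ > 0. We want δ > 0 such that 0 < |x − 3| < δ implies |(5x^2 - 2) − 43| < ϵ.
(5x^2 - 2) − 43 = 5x^2 - 45 = (x − 3)(5x + 15).
So |(5x^2 - 2) − 43| = |x − 3|·|5x + 15|.
Require δ ≤ 1. Then |x − 3| < 1 gives |x| < 4, and by the triangle inequality |5x + 15| ≤ 5·4 + 15 = 35.
Hence |(5x^2 - 2) − 43| ≤ 35|x − 3| < ϵ provided |x − 3| < ϵ/35.
Take δ = min(1, ϵ/35). Then 0 < |x − 3| < δ gives both |x − 3| < 1 and |x − 3| < ϵ/35, so |(5x^2 - 2) − 43| < ϵ.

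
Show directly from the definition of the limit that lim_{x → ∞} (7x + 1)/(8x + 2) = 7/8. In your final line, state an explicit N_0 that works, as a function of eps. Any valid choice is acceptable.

Let eps > 0 be given. We seek N_0 > 0 such that x > N_0 implies |(7x + 1)/(8x + 2) − (7/8)| < eps.
(7x + 1)/(8x + 2) − (7/8) = (8(7x + 1) − 7(8x + 2)) / (8(8x + 2)) = -6/(8(8x + 2)).
For x > 0 we have 8x + 2 > 8x, so |(7x + 1)/(8x + 2) − (7/8)| = 6/(8(8x + 2)) < 6/(8·8x) = (3/32)/x.
Thus |(7x + 1)/(8x + 2) − (7/8)| < eps whenever x > (3/32)/eps.
Take N_0 = (3/32)/eps. If x > N_0 then |(7x + 1)/(8x + 2) − (7/8)| < (3/32)/x < eps.

N_0 = (3/32)/eps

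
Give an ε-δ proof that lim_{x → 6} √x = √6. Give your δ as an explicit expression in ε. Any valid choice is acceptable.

δ = min(6, √6·ε)

Fix ε > 0. We want δ > 0 such that 0 < |x − 6| < δ implies |√x − √6| < ε.
Multiplying by the conjugate, |√x − √6| = |x − 6|/(√x + √6).
Restrict δ ≤ 6 so that |x − 6| < 6 forces x > 0, and then √x + √6 > √6.
Hence |√x − √6| < |x − 6|/√6, which is < ε once |x − 6| < √6·ε.
Take δ = min(6, √6·ε). If 0 < |x − 6| < δ then x > 0 and |√x − √6| < |x − 6|/√6 < ε.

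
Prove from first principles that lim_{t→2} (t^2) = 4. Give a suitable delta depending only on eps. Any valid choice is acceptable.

Fix eps > 0. We seek delta > 0 with 0 < |t − 2| < delta ⇒ |t^2 − 4| < eps.
Factor: t^2 − 4 = (t − 2)(t + 2), so |t^2 − 4| = |t − 2|·|t + 2|.
Impose delta ≤ 2 so that |t| < 4; then |t + 2| ≤ 6.
Hence |t^2 − 4| ≤ 6|t − 2|, which is < eps once |t − 2| < eps/6.
Take delta = min(2, eps/6). If 0 < |t − 2| < delta then both bounds hold and |t^2 − 4| ≤ 6|t − 2| < 6·(eps/6) = eps.

delta = min(2, eps/6)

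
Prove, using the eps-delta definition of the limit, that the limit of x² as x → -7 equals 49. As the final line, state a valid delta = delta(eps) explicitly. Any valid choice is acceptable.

Fix eps > 0. We seek delta > 0 with 0 < |x + 7| < delta ⇒ |x² − 49| < eps.
Factor: x² − 49 = (x + 7)(x - 7), so |x² − 49| = |x + 7|·|x - 7|.
Impose delta ≤ 2 so that |x| < 9; then |x - 7| ≤ 16.
Hence |x² − 49| ≤ 16|x + 7|, which is < eps once |x + 7| < eps/16.
Take delta = min(2, eps/16). If 0 < |x + 7| < delta then both bounds hold and |x² − 49| ≤ 16|x + 7| < 16·(eps/16) = eps.

delta = min(2, eps/16)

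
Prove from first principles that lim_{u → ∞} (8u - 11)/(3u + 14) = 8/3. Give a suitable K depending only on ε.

K = (145/9)/ε

Let ε > 0. We seek K > 0 such that u > K implies |(8u - 11)/(3u + 14) − (8/3)| < ε.
(8u - 11)/(3u + 14) − (8/3) = (3(8u - 11) − 8(3u + 14)) / (3(3u + 14)) = -145/(3(3u + 14)).
For u > 0 we have 3u + 14 > 3u, so |(8u - 11)/(3u + 14) − (8/3)| = 145/(3(3u + 14)) < 145/(3·3u) = (145/9)/u.
Thus |(8u - 11)/(3u + 14) − (8/3)| < ε whenever u > (145/9)/ε.
Take K = (145/9)/ε. If u > K then |(8u - 11)/(3u + 14) − (8/3)| < (145/9)/u < ε.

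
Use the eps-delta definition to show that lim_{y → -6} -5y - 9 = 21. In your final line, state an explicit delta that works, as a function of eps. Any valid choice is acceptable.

delta = eps/5

Let eps > 0 be given. We need delta > 0 so that 0 < |y + 6| < delta implies |(-5y - 9) − 21| < eps.
|(-5y - 9) − 21| = |-5y - 30| = 5|y + 6|.
Thus it suffices that |y + 6| < eps/5.
Take delta = eps/5. If 0 < |y + 6| < delta then |(-5y - 9) − 21| = 5|y + 6| < 5·(eps/5) = eps.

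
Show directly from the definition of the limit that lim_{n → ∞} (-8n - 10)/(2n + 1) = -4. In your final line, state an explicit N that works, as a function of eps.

Let eps > 0 be given. For n ≥ 1, |(-8n - 10)/(2n + 1) + 4| = |-12|/(2(2n + 1)) = 12/(2(2n + 1)).
Since 2n + 1 ≥ 2n for n ≥ 1, this is ≤ 12/(2·2n) = 3/n.
So |(-8n - 10)/(2n + 1) + 4| < eps whenever n > 3/eps.
Take N = 3/eps. If n > N then |(-8n - 10)/(2n + 1) + 4| ≤ 3/n < eps.

N = 3/eps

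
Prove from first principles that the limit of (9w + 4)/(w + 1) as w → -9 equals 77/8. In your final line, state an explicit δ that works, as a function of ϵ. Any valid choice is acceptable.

Suppose ϵ > 0. We want δ > 0 with 0 < |w + 9| < δ ⇒ |(9w + 4)/(w + 1) − (77/8)| < ϵ.
Combining over a common denominator, (9w + 4)/(w + 1) − (77/8) = [(9w + 4)·(-8) − (-77)·(w + 1)] / [(-8)·(w + 1)] = 5(w + 9) / ((-8)(w + 1)).
So |(9w + 4)/(w + 1) − (77/8)| = 5|w + 9| / (8·|w + 1|).
Require δ ≤ 4, so |w + 1| ≥ |-8| − |w + 9| > 8 − 4 = 4.
Hence |(9w + 4)/(w + 1) − (77/8)| < 5|w + 9|/(8·4) = (5/32)|w + 9|, which is < ϵ once |w + 9| < (32/5)ϵ.
Take δ = min(4, (32/5)ϵ). Then 0 < |w + 9| < δ forces both bounds, so |(9w + 4)/(w + 1) − (77/8)| < ϵ.

δ = min(4, (32/5)ϵ)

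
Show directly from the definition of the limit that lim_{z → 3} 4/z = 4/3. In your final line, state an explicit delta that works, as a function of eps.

delta = min(3/2, (9/8)eps)

Suppose eps > 0. We seek delta > 0 such that 0 < |z − 3| < delta implies |4/z − (4/3)| < eps.
|4/z − (4/3)| = 4·|3 − z|/(3·|z|) = 4|z − 3|/(3|z|).
Restrict delta ≤ 3/2. Then |z − 3| < 3/2 gives |z| > 3/2, so 3|z| > 9/2.
Then |4/z − (4/3)| < 4|z − 3|/(9/2), which is < eps when |z − 3| < (9/8)eps.
Take delta = min(3/2, (9/8)eps). Then 0 < |z − 3| < delta gives both |z − 3| < 3/2 and |z − 3| < (9/8)eps, so |4/z − (4/3)| < eps.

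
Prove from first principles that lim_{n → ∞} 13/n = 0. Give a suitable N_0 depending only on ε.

Suppose ε > 0. For n ≥ 1, |13/n − 0| = 13/(n) ≤ 13/n.
We need 13/n < ε, i.e. n > 13/ε.
Take N_0 = 13/ε. If n > N_0 then |13/n| ≤ 13/n < ε.

N_0 = 13/ε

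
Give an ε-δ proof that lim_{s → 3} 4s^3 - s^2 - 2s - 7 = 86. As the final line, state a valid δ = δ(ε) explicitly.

Let ε > 0 be given. We want δ > 0 such that 0 < |s − 3| < δ implies |(4s^3 - s^2 - 2s - 7) − 86| < ε.
(4s^3 - s^2 - 2s - 7) − 86 = 4s^3 - s^2 - 2s - 93 = (s − 3)(4s^2 + 11s + 31).
So |(4s^3 - s^2 - 2s - 7) − 86| = |s − 3|·|4s^2 + 11s + 31|.
Assume first that |s − 3| < 1, so |s| < 4. Then |4s^2 + 11s + 31| ≤ 4·4^2 + 11·4 + 31 = 139.
Hence |(4s^3 - s^2 - 2s - 7) − 86| ≤ 139|s − 3| < ε provided |s − 3| < ε/139.
Choosing δ = min(1, ε/139) ensures both conditions, hence |(4s^3 - s^2 - 2s - 7) − 86| < ε.

δ = min(1, ε/139)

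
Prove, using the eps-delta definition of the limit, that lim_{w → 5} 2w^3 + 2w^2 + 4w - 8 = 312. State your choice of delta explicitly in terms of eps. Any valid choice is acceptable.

Let eps > 0 be given. We want delta > 0 such that 0 < |w − 5| < delta implies |(2w^3 + 2w^2 + 4w - 8) − 312| < eps.
(2w^3 + 2w^2 + 4w - 8) − 312 = 2w^3 + 2w^2 + 4w - 320 = (w − 5)(2w^2 + 12w + 64).
So |(2w^3 + 2w^2 + 4w - 8) − 312| = |w − 5|·|2w^2 + 12w + 64|.
Require delta ≤ 2. Then |w − 5| < 2 gives |w| < 7, and by the triangle inequality |2w^2 + 12w + 64| ≤ 2·7^2 + 12·7 + 64 = 246.
Hence |(2w^3 + 2w^2 + 4w - 8) − 312| ≤ 246|w − 5| < eps provided |w − 5| < eps/246.
Choosing delta = min(2, eps/246) ensures both conditions, hence |(2w^3 + 2w^2 + 4w - 8) − 312| < eps.

delta = min(2, eps/246)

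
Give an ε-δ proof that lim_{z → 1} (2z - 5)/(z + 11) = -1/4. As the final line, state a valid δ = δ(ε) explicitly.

δ = min(6, (8/3)ε)

Let ε > 0 be given. We want δ > 0 with 0 < |z − 1| < δ ⇒ |(2z - 5)/(z + 11) + 1/4| < ε.
Combining over a common denominator, (2z - 5)/(z + 11) + 1/4 = [(2z - 5)·12 − (-3)·(z + 11)] / [12·(z + 11)] = 27(z − 1) / (12(z + 11)).
So |(2z - 5)/(z + 11) + 1/4| = 27|z − 1| / (12·|z + 11|).
Restrict δ ≤ 6. Then |z − 1| < 6 gives |z + 11| = |(z − 1) + 12| ≥ 12 − 6 = 6.
Hence |(2z - 5)/(z + 11) + 1/4| < 27|z − 1|/(12·6) = (3/8)|z − 1|, which is < ε once |z − 1| < (8/3)ε.
Take δ = min(6, (8/3)ε). Then 0 < |z − 1| < δ forces both bounds, so |(2z - 5)/(z + 11) + 1/4| < ε.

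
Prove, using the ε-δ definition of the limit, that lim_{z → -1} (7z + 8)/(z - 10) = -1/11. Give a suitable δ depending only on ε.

Fix ε > 0. We want δ > 0 with 0 < |z + 1| < δ ⇒ |(7z + 8)/(z - 10) + 1/11| < ε.
Combining over a common denominator, (7z + 8)/(z - 10) + 1/11 = [(7z + 8)·(-11) − 1·(z - 10)] / [(-11)·(z - 10)] = -78(z + 1) / ((-11)(z - 10)).
So |(7z + 8)/(z - 10) + 1/11| = 78|z + 1| / (11·|z − 10|).
Restrict δ ≤ 11/2. Then |z + 1| < 11/2 gives |z − 10| = |(z + 1) + (-11)| ≥ 11 − 11/2 = 11/2.
Hence |(7z + 8)/(z - 10) + 1/11| < 78|z + 1|/(11·(11/2)) = (156/121)|z + 1|, which is < ε once |z + 1| < (121/156)ε.
Take δ = min(11/2, (121/156)ε). Then 0 < |z + 1| < δ forces both bounds, so |(7z + 8)/(z - 10) + 1/11| < ε.

δ = min(11/2, (121/156)ε)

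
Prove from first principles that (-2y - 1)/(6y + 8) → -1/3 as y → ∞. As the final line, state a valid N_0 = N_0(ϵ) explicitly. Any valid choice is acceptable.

Let ϵ > 0. We seek N_0 > 0 such that y > N_0 implies |(-2y - 1)/(6y + 8) + 1/3| < ϵ.
(-2y - 1)/(6y + 8) + 1/3 = (6(-2y - 1) − (-2)(6y + 8)) / (6(6y + 8)) = 10/(6(6y + 8)).
For y > 0 we have 6y + 8 > 6y, so |(-2y - 1)/(6y + 8) + 1/3| = 10/(6(6y + 8)) < 10/(6·6y) = (5/18)/y.
Thus |(-2y - 1)/(6y + 8) + 1/3| < ϵ whenever y > (5/18)/ϵ.
Take N_0 = (5/18)/ϵ. If y > N_0 then |(-2y - 1)/(6y + 8) + 1/3| < (5/18)/y < ϵ.

N_0 = (5/18)/ϵ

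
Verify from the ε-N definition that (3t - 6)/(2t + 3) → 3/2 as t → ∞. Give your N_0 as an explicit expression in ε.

Let ε > 0. We seek N_0 > 0 such that t > N_0 implies |(3t - 6)/(2t + 3) − (3/2)| < ε.
(3t - 6)/(2t + 3) − (3/2) = (2(3t - 6) − 3(2t + 3)) / (2(2t + 3)) = -21/(2(2t + 3)).
For t > 0 we have 2t + 3 > 2t, so |(3t - 6)/(2t + 3) − (3/2)| = 21/(2(2t + 3)) < 21/(2·2t) = (21/4)/t.
Thus |(3t - 6)/(2t + 3) − (3/2)| < ε whenever t > (21/4)/ε.
Take N_0 = (21/4)/ε. If t > N_0 then |(3t - 6)/(2t + 3) − (3/2)| < (21/4)/t < ε.

N_0 = (21/4)/ε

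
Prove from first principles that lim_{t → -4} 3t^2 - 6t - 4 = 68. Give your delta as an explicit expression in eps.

delta = min(1, eps/33)

Fix eps > 0. We want delta > 0 such that 0 < |t + 4| < delta implies |(3t^2 - 6t - 4) − 68| < eps.
(3t^2 - 6t - 4) − 68 = 3t^2 - 6t - 72 = (t + 4)(3t - 18).
So |(3t^2 - 6t - 4) − 68| = |t + 4|·|3t - 18|.
Require delta ≤ 1. Then |t + 4| < 1 gives |t| < 5, and by the triangle inequality |3t - 18| ≤ 3·5 + 18 = 33.
Hence |(3t^2 - 6t - 4) − 68| ≤ 33|t + 4| < eps provided |t + 4| < eps/33.
Take delta = min(1, eps/33). Then 0 < |t + 4| < delta gives both |t + 4| < 1 and |t + 4| < eps/33, so |(3t^2 - 6t - 4) − 68| < eps.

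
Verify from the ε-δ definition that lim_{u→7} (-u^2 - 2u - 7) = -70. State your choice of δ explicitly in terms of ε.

δ = min(1, ε/17)

Fix ε > 0. We want δ > 0 such that 0 < |u − 7| < δ implies |(-u^2 - 2u - 7) + 70| < ε.
(-u^2 - 2u - 7) + 70 = -u^2 - 2u + 63 = (u − 7)(-u - 9).
So |(-u^2 - 2u - 7) + 70| = |u − 7|·|-u - 9|.
Assume first that |u − 7| < 1, so |u| < 8. Then |-u - 9| ≤ 8 + 9 = 17.
Hence |(-u^2 - 2u - 7) + 70| ≤ 17|u − 7| < ε provided |u − 7| < ε/17.
Take δ = min(1, ε/17). Then 0 < |u − 7| < δ gives both |u − 7| < 1 and |u − 7| < ε/17, so |(-u^2 - 2u - 7) + 70| < ε.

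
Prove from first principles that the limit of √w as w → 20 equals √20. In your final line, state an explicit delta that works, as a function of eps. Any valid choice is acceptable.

delta = min(20, √20·eps)

Suppose eps > 0. We want delta > 0 such that 0 < |w − 20| < delta implies |√w − √20| < eps.
Multiplying by the conjugate, |√w − √20| = |w − 20|/(√w + √20).
Restrict delta ≤ 20 so that |w − 20| < 20 forces w > 0, and then √w + √20 > √20.
Hence |√w − √20| < |w − 20|/√20, which is < eps once |w − 20| < √20·eps.
Take delta = min(20, √20·eps). If 0 < |w − 20| < delta then w > 0 and |√w − √20| < |w − 20|/√20 < eps.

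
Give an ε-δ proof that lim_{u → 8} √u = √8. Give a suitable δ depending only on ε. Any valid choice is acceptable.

Let ε > 0 be given. We want δ > 0 such that 0 < |u − 8| < δ implies |√u − √8| < ε.
Rationalise: √u − √8 = (u − 8)/(√u + √8), so |√u − √8| = |u − 8|/(√u + √8).
Restrict δ ≤ 8 so that |u − 8| < 8 forces u > 0, and then √u + √8 > √8.
Hence |√u − √8| < |u − 8|/√8, which is < ε once |u − 8| < √8·ε.
Take δ = min(8, √8·ε). If 0 < |u − 8| < δ then u > 0 and |√u − √8| < |u − 8|/√8 < ε.

δ = min(8, √8·ε)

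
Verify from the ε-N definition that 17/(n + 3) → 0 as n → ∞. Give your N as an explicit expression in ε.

N = 17/ε

Suppose ε > 0. For n ≥ 1, |17/(n + 3) − 0| = 17/(n + 3) ≤ 17/n.
We need 17/n < ε, i.e. n > 17/ε.
Take N = 17/ε. If n > N then |17/(n + 3)| ≤ 17/n < ε.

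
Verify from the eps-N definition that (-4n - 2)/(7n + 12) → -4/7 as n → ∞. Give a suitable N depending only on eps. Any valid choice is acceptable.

N = (34/49)/eps

Let eps > 0. For n ≥ 1, |(-4n - 2)/(7n + 12) + 4/7| = |34|/(7(7n + 12)) = 34/(7(7n + 12)).
Since 7n + 12 ≥ 7n for n ≥ 1, this is ≤ 34/(7·7n) = (34/49)/n.
So |(-4n - 2)/(7n + 12) + 4/7| < eps whenever n > (34/49)/eps.
Take N = (34/49)/eps. If n > N then |(-4n - 2)/(7n + 12) + 4/7| ≤ (34/49)/n < eps.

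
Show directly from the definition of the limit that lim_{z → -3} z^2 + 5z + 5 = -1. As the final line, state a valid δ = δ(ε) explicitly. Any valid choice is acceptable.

Suppose ε > 0. We want δ > 0 such that 0 < |z + 3| < δ implies |(z^2 + 5z + 5) + 1| < ε.
(z^2 + 5z + 5) + 1 = z^2 + 5z + 6 = (z + 3)(z + 2).
So |(z^2 + 5z + 5) + 1| = |z + 3|·|z + 2|.
Require δ ≤ 2. Then |z + 3| < 2 gives |z| < 5, and by the triangle inequality |z + 2| ≤ 5 + 2 = 7.
Hence |(z^2 + 5z + 5) + 1| ≤ 7|z + 3| < ε provided |z + 3| < ε/7.
Choosing δ = min(2, ε/7) ensures both conditions, hence |(z^2 + 5z + 5) + 1| < ε.

δ = min(2, ε/7)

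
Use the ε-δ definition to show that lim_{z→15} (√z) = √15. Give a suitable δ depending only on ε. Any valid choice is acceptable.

δ = min(15, √15·ε)

Let ε > 0 be given. We want δ > 0 such that 0 < |z − 15| < δ implies |√z − √15| < ε.
Multiplying by the conjugate, |√z − √15| = |z − 15|/(√z + √15).
Restrict δ ≤ 15 so that |z − 15| < 15 forces z > 0, and then √z + √15 > √15.
Hence |√z − √15| < |z − 15|/√15, which is < ε once |z − 15| < √15·ε.
Take δ = min(15, √15·ε). If 0 < |z − 15| < δ then z > 0 and |√z − √15| < |z − 15|/√15 < ε.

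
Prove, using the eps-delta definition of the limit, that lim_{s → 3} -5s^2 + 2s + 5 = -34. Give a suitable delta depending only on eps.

Suppose eps > 0. We want delta > 0 such that 0 < |s − 3| < delta implies |(-5s^2 + 2s + 5) + 34| < eps.
(-5s^2 + 2s + 5) + 34 = -5s^2 + 2s + 39 = (s − 3)(-5s - 13).
So |(-5s^2 + 2s + 5) + 34| = |s − 3|·|-5s - 13|.
Require delta ≤ 2. Then |s − 3| < 2 gives |s| < 5, and by the triangle inequality |-5s - 13| ≤ 5·5 + 13 = 38.
Hence |(-5s^2 + 2s + 5) + 34| ≤ 38|s − 3| < eps provided |s − 3| < eps/38.
Take delta = min(2, eps/38). Then 0 < |s − 3| < delta gives both |s − 3| < 2 and |s − 3| < eps/38, so |(-5s^2 + 2s + 5) + 34| < eps.

delta = min(2, eps/38)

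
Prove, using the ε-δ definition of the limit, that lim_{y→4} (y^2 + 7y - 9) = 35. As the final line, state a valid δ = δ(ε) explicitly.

δ = min(2, ε/17)

Let ε > 0 be given. We want δ > 0 such that 0 < |y − 4| < δ implies |(y^2 + 7y - 9) − 35| < ε.
(y^2 + 7y - 9) − 35 = y^2 + 7y - 44 = (y − 4)(y + 11).
So |(y^2 + 7y - 9) − 35| = |y − 4|·|y + 11|.
Require δ ≤ 2. Then |y − 4| < 2 gives |y| < 6, and by the triangle inequality |y + 11| ≤ 6 + 11 = 17.
Hence |(y^2 + 7y - 9) − 35| ≤ 17|y − 4| < ε provided |y − 4| < ε/17.
Choosing δ = min(2, ε/17) ensures both conditions, hence |(y^2 + 7y - 9) − 35| < ε.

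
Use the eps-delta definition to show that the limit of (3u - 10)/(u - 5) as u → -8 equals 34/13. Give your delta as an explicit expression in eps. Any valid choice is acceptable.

delta = min(13/2, (169/10)eps)

Let eps > 0. We want delta > 0 with 0 < |u + 8| < delta ⇒ |(3u - 10)/(u - 5) − (34/13)| < eps.
Combining over a common denominator, (3u - 10)/(u - 5) − (34/13) = [(3u - 10)·(-13) − (-34)·(u - 5)] / [(-13)·(u - 5)] = -5(u + 8) / ((-13)(u - 5)).
So |(3u - 10)/(u - 5) − (34/13)| = 5|u + 8| / (13·|u − 5|).
Restrict delta ≤ 13/2. Then |u + 8| < 13/2 gives |u − 5| = |(u + 8) + (-13)| ≥ 13 − 13/2 = 13/2.
Hence |(3u - 10)/(u - 5) − (34/13)| < 5|u + 8|/(13·(13/2)) = (10/169)|u + 8|, which is < eps once |u + 8| < (169/10)eps.
Take delta = min(13/2, (169/10)eps). Then 0 < |u + 8| < delta forces both bounds, so |(3u - 10)/(u - 5) − (34/13)| < eps.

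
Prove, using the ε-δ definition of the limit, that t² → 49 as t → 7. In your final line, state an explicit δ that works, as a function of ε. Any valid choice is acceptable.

δ = min(2, ε/16)

Fix ε > 0. We seek δ > 0 with 0 < |t − 7| < δ ⇒ |t² − 49| < ε.
Factor: t² − 49 = (t − 7)(t + 7), so |t² − 49| = |t − 7|·|t + 7|.
Restrict δ ≤ 2. Then |t − 7| < 2 gives |t| < 9, so by the triangle inequality |t + 7| ≤ 9 + 7 = 16.
Hence |t² − 49| ≤ 16|t − 7|, which is < ε once |t − 7| < ε/16.
Take δ = min(2, ε/16). If 0 < |t − 7| < δ then both bounds hold and |t² − 49| ≤ 16|t − 7| < 16·(ε/16) = ε.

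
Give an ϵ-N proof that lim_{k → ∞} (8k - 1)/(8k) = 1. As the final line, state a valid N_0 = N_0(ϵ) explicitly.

Suppose ϵ > 0. For k ≥ 1, |(8k - 1)/(8k) − 1| = |-8|/(8(8k)) = 8/(8(8k)).
Since 8k ≥ 8k for k ≥ 1, this is ≤ 8/(8·8k) = (1/8)/k.
So |(8k - 1)/(8k) − 1| < ϵ whenever k > (1/8)/ϵ.
Take N_0 = (1/8)/ϵ. If k > N_0 then |(8k - 1)/(8k) − 1| ≤ (1/8)/k < ϵ.

N_0 = (1/8)/ϵ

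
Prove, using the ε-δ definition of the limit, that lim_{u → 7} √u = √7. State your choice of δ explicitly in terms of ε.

Fix ε > 0. We want δ > 0 such that 0 < |u − 7| < δ implies |√u − √7| < ε.
Multiplying by the conjugate, |√u − √7| = |u − 7|/(√u + √7).
Restrict δ ≤ 7 so that |u − 7| < 7 forces u > 0, and then √u + √7 > √7.
Hence |√u − √7| < |u − 7|/√7, which is < ε once |u − 7| < √7·ε.
Take δ = min(7, √7·ε). If 0 < |u − 7| < δ then u > 0 and |√u − √7| < |u − 7|/√7 < ε.

δ = min(7, √7·ε)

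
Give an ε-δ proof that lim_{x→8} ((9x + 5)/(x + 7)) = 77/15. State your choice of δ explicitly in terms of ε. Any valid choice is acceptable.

δ = min(15/2, (225/116)ε)

Let ε > 0. We want δ > 0 with 0 < |x − 8| < δ ⇒ |(9x + 5)/(x + 7) − (77/15)| < ε.
Combining over a common denominator, (9x + 5)/(x + 7) − (77/15) = [(9x + 5)·15 − 77·(x + 7)] / [15·(x + 7)] = 58(x − 8) / (15(x + 7)).
So |(9x + 5)/(x + 7) − (77/15)| = 58|x − 8| / (15·|x + 7|).
Restrict δ ≤ 15/2. Then |x − 8| < 15/2 gives |x + 7| = |(x − 8) + 15| ≥ 15 − 15/2 = 15/2.
Hence |(9x + 5)/(x + 7) − (77/15)| < 58|x − 8|/(15·(15/2)) = (116/225)|x − 8|, which is < ε once |x − 8| < (225/116)ε.
Take δ = min(15/2, (225/116)ε). Then 0 < |x − 8| < δ forces both bounds, so |(9x + 5)/(x + 7) − (77/15)| < ε.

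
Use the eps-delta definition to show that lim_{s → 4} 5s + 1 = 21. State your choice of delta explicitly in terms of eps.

delta = eps/5

Suppose eps > 0. We need delta > 0 so that 0 < |s − 4| < delta implies |(5s + 1) − 21| < eps.
Since (5s + 1) − 21 = 5(s − 4), we have |(5s + 1) − 21| = 5|s − 4|.
So 5|s − 4| < eps exactly when |s − 4| < eps/5.
Choosing delta = eps/5 gives |(5s + 1) − 21| = 5|s − 4| < eps whenever |s − 4| < delta.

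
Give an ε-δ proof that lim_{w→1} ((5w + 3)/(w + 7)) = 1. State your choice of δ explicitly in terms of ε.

Suppose ε > 0. We want δ > 0 with 0 < |w − 1| < δ ⇒ |(5w + 3)/(w + 7) − 1| < ε.
Combining over a common denominator, (5w + 3)/(w + 7) − 1 = [(5w + 3)·8 − 8·(w + 7)] / [8·(w + 7)] = 32(w − 1) / (8(w + 7)).
So |(5w + 3)/(w + 7) − 1| = 32|w − 1| / (8·|w + 7|).
Restrict δ ≤ 4. Then |w − 1| < 4 gives |w + 7| = |(w − 1) + 8| ≥ 8 − 4 = 4.
Hence |(5w + 3)/(w + 7) − 1| < 32|w − 1|/(8·4) = |w − 1|, which is < ε once |w − 1| < ε.
Take δ = min(4, ε). Then 0 < |w − 1| < δ forces both bounds, so |(5w + 3)/(w + 7) − 1| < ε.

δ = min(4, ε)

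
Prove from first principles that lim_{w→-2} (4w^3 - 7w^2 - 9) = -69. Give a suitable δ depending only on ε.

δ = min(1, ε/111)

Suppose ε > 0. We want δ > 0 such that 0 < |w + 2| < δ implies |(4w^3 - 7w^2 - 9) + 69| < ε.
(4w^3 - 7w^2 - 9) + 69 = 4w^3 - 7w^2 + 60 = (w + 2)(4w^2 - 15w + 30).
So |(4w^3 - 7w^2 - 9) + 69| = |w + 2|·|4w^2 - 15w + 30|.
Require δ ≤ 1. Then |w + 2| < 1 gives |w| < 3, and by the triangle inequality |4w^2 - 15w + 30| ≤ 4·3^2 + 15·3 + 30 = 111.
Hence |(4w^3 - 7w^2 - 9) + 69| ≤ 111|w + 2| < ε provided |w + 2| < ε/111.
Choosing δ = min(1, ε/111) ensures both conditions, hence |(4w^3 - 7w^2 - 9) + 69| < ε.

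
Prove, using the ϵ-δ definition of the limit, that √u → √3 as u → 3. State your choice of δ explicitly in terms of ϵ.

Let ϵ > 0 be given. We want δ > 0 such that 0 < |u − 3| < δ implies |√u − √3| < ϵ.
Rationalise: √u − √3 = (u − 3)/(√u + √3), so |√u − √3| = |u − 3|/(√u + √3).
Restrict δ ≤ 3 so that |u − 3| < 3 forces u > 0, and then √u + √3 > √3.
Hence |√u − √3| < |u − 3|/√3, which is < ϵ once |u − 3| < √3·ϵ.
Take δ = min(3, √3·ϵ). If 0 < |u − 3| < δ then u > 0 and |√u − √3| < |u − 3|/√3 < ϵ.

δ = min(3, √3·ϵ)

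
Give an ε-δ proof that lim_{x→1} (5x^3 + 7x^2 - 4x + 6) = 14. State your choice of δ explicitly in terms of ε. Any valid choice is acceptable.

δ = min(1, ε/52)

Suppose ε > 0. We want δ > 0 such that 0 < |x − 1| < δ implies |(5x^3 + 7x^2 - 4x + 6) − 14| < ε.
(5x^3 + 7x^2 - 4x + 6) − 14 = 5x^3 + 7x^2 - 4x - 8 = (x − 1)(5x^2 + 12x + 8).
So |(5x^3 + 7x^2 - 4x + 6) − 14| = |x − 1|·|5x^2 + 12x + 8|.
Require δ ≤ 1. Then |x − 1| < 1 gives |x| < 2, and by the triangle inequality |5x^2 + 12x + 8| ≤ 5·2^2 + 12·2 + 8 = 52.
Hence |(5x^3 + 7x^2 - 4x + 6) − 14| ≤ 52|x − 1| < ε provided |x − 1| < ε/52.
Choosing δ = min(1, ε/52) ensures both conditions, hence |(5x^3 + 7x^2 - 4x + 6) − 14| < ε.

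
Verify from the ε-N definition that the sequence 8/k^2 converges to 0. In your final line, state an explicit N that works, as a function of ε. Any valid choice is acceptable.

Suppose ε > 0. For k ≥ 1, |8/k^2 − 0| = 8/k^2.
8/k^2 < ε ⇔ k^2 > 8/ε ⇔ k > (8/ε)^{1/2}.
Take N = (8/ε)^{1/2}. Then k > N implies 8/k^2 < ε.

N = (8/ε)^{1/2}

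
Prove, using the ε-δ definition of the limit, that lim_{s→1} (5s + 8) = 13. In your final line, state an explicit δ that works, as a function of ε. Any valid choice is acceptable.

δ = ε/5

Fix ε > 0. We need δ > 0 so that 0 < |s − 1| < δ implies |(5s + 8) − 13| < ε.
Since (5s + 8) − 13 = 5(s − 1), we have |(5s + 8) − 13| = 5|s − 1|.
Thus it suffices that |s − 1| < ε/5.
Take δ = ε/5. If 0 < |s − 1| < δ then |(5s + 8) − 13| = 5|s − 1| < 5·(ε/5) = ε.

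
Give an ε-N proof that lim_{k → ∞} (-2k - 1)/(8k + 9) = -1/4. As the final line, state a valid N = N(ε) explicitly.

Suppose ε > 0. For k ≥ 1, |(-2k - 1)/(8k + 9) + 1/4| = |10|/(8(8k + 9)) = 10/(8(8k + 9)).
Since 8k + 9 ≥ 8k for k ≥ 1, this is ≤ 10/(8·8k) = (5/32)/k.
So |(-2k - 1)/(8k + 9) + 1/4| < ε whenever k > (5/32)/ε.
Take N = (5/32)/ε. If k > N then |(-2k - 1)/(8k + 9) + 1/4| ≤ (5/32)/k < ε.

N = (5/32)/ε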